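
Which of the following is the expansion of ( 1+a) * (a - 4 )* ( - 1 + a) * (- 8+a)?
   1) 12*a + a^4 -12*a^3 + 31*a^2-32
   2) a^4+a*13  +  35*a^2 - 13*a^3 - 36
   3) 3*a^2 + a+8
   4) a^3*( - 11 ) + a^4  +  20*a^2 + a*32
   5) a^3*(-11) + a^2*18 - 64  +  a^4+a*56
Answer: 1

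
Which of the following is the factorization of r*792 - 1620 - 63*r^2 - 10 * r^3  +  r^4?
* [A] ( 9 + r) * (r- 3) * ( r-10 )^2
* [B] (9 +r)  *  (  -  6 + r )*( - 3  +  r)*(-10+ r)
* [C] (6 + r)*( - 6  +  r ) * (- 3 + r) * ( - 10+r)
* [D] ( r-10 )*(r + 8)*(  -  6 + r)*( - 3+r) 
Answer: B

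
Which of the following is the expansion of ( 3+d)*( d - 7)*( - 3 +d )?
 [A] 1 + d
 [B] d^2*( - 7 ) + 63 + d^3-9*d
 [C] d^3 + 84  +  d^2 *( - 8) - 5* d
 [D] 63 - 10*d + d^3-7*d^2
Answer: B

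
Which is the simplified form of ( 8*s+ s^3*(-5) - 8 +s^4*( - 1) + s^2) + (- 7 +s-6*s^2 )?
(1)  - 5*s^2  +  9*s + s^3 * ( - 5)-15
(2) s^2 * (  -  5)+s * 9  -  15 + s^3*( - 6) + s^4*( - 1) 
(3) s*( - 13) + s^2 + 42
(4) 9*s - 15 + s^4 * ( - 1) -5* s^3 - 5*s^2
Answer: 4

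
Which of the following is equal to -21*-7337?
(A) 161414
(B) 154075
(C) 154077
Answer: C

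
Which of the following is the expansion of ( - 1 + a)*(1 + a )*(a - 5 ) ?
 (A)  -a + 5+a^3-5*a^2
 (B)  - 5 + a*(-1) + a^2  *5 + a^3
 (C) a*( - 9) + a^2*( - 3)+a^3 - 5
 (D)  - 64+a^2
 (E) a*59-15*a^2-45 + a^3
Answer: A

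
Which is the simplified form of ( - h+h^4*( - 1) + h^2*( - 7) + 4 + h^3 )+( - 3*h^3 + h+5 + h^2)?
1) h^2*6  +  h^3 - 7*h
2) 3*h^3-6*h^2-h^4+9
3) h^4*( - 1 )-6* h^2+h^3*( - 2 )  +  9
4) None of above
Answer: 3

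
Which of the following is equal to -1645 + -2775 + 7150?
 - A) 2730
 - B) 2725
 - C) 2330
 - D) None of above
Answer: A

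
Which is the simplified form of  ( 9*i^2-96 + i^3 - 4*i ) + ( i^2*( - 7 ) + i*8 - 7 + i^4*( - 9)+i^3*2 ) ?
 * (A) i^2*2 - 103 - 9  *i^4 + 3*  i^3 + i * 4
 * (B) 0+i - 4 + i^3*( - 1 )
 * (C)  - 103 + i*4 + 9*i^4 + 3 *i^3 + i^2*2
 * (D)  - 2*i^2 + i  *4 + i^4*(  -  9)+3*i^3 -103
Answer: A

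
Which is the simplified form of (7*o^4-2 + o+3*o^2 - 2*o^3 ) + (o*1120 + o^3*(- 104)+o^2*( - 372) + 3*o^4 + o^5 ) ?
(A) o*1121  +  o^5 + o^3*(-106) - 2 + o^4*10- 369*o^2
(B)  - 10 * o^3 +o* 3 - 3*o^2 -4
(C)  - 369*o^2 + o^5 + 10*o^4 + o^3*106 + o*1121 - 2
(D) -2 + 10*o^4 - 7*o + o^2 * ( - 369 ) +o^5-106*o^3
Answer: A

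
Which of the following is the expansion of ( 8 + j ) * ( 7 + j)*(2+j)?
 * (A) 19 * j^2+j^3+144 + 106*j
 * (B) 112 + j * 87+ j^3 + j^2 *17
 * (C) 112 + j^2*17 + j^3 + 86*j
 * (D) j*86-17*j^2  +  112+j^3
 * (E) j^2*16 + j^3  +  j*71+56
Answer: C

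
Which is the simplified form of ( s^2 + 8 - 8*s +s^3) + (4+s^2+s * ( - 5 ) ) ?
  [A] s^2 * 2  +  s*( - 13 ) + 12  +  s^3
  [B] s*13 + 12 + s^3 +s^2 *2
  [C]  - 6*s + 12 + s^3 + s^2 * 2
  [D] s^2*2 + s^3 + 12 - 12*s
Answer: A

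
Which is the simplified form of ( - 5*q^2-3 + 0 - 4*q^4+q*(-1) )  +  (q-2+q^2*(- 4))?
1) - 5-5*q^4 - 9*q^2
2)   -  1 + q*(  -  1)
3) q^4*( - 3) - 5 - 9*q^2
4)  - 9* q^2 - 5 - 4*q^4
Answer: 4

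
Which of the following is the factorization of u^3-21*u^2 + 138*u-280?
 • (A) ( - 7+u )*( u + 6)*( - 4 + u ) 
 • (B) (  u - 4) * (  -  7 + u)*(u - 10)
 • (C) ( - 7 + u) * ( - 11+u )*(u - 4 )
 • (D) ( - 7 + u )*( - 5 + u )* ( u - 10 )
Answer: B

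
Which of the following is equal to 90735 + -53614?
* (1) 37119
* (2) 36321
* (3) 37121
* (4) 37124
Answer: 3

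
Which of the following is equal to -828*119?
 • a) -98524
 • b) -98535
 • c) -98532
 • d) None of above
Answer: c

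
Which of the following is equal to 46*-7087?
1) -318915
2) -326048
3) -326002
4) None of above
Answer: 3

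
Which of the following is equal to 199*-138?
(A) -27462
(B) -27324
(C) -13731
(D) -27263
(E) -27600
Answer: A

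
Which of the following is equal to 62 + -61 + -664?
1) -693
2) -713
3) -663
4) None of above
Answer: 3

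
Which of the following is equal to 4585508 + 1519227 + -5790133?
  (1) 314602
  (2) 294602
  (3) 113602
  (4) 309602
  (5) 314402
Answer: 1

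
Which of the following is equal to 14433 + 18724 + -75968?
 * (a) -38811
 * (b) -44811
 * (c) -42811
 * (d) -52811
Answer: c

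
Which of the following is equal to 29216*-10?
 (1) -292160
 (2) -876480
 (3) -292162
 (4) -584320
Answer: 1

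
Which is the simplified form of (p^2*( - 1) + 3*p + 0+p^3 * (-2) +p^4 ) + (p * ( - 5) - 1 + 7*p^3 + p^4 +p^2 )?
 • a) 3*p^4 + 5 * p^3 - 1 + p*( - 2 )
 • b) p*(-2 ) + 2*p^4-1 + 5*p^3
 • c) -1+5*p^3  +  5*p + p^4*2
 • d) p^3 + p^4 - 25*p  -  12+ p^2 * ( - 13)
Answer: b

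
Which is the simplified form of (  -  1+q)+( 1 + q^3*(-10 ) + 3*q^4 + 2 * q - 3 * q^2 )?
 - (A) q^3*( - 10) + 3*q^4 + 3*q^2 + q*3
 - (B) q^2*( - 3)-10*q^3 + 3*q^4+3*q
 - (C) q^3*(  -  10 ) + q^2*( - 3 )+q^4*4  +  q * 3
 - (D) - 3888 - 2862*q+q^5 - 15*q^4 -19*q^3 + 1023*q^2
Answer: B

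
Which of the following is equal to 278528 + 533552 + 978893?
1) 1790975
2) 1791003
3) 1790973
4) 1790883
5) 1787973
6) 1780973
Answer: 3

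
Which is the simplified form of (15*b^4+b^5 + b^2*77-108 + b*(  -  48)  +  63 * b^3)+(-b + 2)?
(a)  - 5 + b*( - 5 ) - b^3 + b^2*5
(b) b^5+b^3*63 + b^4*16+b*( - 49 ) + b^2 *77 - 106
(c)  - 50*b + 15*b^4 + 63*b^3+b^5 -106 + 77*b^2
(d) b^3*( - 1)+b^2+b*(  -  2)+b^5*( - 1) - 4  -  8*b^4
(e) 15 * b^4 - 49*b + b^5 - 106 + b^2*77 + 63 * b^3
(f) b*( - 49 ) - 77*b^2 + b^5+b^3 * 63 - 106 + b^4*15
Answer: e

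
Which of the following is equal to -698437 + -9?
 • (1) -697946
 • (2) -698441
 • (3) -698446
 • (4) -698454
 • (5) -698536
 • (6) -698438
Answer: 3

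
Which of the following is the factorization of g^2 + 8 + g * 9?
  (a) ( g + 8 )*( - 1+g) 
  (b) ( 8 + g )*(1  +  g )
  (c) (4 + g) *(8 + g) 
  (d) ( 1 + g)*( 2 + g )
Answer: b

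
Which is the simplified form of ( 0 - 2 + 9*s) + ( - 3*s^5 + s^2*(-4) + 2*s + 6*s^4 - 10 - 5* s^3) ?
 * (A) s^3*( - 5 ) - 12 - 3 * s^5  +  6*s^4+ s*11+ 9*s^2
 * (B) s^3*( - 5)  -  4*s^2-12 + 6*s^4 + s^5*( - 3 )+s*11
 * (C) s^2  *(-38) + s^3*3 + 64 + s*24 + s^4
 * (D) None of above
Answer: B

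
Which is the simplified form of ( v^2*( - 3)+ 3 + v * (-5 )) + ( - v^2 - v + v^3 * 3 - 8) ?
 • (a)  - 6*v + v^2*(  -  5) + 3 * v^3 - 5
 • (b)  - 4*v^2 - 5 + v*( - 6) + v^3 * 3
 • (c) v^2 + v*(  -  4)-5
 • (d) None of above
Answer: b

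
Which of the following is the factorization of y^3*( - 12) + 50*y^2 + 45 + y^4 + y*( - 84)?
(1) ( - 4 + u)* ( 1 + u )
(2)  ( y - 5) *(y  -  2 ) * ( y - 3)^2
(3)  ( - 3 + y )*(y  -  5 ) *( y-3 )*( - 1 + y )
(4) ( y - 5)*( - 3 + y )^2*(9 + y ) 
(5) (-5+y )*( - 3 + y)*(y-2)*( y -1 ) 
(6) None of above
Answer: 3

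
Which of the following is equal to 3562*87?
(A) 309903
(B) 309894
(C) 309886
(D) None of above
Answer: B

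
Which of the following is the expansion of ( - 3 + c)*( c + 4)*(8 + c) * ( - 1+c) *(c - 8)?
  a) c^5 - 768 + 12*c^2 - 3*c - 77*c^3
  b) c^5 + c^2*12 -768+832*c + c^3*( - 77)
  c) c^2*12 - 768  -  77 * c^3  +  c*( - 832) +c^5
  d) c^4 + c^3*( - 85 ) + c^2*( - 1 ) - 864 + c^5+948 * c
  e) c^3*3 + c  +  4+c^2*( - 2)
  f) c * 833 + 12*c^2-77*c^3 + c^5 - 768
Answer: b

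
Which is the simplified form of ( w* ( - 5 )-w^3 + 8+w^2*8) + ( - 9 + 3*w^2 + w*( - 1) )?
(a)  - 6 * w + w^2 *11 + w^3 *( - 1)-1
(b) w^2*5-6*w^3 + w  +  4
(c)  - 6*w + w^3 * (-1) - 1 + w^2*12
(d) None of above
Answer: a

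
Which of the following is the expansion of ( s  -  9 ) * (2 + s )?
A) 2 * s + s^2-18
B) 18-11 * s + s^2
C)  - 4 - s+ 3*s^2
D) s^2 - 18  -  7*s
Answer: D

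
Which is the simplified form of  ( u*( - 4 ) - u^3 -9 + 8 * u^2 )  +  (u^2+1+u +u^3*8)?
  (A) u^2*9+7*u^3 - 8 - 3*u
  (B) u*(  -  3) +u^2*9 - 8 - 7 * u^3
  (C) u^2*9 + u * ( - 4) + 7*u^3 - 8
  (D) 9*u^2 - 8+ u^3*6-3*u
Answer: A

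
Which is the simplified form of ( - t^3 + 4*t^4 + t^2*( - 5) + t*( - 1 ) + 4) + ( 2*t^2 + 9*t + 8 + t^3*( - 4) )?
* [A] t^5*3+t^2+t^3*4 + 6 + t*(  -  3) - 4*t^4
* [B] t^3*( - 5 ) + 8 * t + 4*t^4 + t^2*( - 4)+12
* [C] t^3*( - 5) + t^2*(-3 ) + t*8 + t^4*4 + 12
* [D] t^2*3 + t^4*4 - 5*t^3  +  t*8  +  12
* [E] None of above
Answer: C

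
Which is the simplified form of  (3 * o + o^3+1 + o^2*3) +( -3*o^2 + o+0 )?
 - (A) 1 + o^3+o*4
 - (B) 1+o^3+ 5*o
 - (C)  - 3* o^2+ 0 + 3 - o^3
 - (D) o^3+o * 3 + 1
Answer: A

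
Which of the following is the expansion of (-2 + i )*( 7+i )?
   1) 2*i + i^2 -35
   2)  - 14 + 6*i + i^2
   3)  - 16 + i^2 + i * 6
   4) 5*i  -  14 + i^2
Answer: 4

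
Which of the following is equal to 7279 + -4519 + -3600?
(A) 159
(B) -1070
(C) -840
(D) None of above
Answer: C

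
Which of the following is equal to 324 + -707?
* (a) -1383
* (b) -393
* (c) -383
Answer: c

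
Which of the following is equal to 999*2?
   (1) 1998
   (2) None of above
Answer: 1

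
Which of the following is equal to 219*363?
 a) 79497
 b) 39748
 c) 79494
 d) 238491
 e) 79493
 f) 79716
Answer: a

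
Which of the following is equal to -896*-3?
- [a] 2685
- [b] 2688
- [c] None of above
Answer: b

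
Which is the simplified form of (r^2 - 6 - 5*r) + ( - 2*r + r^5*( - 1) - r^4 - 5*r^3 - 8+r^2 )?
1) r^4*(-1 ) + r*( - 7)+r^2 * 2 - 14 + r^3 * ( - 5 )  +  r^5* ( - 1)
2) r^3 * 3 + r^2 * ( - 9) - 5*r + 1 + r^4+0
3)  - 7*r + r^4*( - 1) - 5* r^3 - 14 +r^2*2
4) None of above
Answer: 1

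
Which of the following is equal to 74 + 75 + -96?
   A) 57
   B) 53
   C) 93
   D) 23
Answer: B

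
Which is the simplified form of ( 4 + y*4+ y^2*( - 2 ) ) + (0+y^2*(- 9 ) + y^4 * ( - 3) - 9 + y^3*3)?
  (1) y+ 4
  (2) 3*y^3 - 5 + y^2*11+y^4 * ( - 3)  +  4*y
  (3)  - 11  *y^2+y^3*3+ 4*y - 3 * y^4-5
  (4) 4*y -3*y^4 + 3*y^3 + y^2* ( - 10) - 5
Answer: 3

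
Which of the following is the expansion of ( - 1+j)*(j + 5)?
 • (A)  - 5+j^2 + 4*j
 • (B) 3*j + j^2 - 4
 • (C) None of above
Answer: A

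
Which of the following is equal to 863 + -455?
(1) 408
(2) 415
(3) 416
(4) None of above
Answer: 1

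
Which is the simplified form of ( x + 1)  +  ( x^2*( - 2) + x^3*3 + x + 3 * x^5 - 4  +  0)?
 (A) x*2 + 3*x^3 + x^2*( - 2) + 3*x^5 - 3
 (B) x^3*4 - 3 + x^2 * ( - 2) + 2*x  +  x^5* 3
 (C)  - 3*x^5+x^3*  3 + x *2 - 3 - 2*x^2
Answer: A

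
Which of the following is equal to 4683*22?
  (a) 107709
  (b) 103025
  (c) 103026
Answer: c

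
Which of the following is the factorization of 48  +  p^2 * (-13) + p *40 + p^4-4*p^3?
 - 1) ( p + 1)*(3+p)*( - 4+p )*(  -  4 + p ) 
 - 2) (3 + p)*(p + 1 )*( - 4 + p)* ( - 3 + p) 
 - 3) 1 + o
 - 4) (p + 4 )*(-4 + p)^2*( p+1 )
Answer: 1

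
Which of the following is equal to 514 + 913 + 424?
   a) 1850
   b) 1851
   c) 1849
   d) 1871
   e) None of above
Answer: b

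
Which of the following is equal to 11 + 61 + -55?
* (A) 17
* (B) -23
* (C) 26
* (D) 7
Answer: A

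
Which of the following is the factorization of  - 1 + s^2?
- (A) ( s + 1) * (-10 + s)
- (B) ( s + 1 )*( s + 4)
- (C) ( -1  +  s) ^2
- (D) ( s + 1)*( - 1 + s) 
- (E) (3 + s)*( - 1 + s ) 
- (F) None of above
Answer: D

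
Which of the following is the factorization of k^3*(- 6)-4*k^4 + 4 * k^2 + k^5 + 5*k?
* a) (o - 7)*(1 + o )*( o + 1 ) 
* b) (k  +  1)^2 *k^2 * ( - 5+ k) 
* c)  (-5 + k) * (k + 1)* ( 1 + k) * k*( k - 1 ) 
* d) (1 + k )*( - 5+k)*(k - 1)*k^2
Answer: c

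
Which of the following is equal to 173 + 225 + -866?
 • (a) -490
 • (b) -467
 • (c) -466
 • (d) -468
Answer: d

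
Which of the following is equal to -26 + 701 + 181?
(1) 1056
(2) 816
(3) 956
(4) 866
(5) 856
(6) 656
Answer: 5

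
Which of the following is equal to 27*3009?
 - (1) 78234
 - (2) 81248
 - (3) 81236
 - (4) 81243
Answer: 4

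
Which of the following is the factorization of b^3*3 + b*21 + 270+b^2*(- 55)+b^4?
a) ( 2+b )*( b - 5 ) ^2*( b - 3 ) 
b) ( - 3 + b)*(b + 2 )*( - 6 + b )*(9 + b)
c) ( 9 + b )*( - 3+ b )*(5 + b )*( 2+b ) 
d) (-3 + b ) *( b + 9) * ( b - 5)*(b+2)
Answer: d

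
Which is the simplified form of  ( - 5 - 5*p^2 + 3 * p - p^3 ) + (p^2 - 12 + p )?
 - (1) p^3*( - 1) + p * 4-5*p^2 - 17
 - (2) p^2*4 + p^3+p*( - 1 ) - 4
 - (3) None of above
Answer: 3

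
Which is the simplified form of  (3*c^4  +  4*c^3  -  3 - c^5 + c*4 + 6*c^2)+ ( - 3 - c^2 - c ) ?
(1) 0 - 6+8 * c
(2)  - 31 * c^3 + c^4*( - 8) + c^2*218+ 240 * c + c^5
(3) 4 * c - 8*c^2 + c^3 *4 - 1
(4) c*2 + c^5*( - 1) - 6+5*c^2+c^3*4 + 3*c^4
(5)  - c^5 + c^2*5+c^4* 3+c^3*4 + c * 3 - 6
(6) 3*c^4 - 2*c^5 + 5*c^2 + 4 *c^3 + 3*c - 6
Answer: 5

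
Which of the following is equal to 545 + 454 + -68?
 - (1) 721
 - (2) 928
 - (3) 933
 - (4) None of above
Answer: 4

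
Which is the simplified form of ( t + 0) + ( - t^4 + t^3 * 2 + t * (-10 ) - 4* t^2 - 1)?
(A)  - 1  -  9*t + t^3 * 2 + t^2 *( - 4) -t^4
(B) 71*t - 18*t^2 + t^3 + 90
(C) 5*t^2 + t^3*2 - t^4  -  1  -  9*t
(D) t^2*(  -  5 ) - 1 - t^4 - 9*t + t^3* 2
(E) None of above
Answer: A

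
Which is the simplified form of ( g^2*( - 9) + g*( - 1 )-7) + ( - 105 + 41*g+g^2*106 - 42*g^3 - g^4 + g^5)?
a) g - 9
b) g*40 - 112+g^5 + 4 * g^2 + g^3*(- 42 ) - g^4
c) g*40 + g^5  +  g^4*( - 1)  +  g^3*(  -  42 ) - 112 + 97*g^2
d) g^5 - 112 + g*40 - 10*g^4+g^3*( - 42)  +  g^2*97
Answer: c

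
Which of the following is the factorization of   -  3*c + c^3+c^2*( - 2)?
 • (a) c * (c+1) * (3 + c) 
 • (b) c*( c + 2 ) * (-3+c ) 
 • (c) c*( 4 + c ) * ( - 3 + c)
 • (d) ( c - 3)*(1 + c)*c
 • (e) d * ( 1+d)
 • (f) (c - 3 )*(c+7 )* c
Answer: d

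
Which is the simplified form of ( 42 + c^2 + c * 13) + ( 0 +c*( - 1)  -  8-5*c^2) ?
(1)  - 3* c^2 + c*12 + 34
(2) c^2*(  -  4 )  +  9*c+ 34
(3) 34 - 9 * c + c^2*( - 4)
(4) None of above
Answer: 4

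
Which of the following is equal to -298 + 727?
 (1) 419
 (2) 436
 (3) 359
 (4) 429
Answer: 4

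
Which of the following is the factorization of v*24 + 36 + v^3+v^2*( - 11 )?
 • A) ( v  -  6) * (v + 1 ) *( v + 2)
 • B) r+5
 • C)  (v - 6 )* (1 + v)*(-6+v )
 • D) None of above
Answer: C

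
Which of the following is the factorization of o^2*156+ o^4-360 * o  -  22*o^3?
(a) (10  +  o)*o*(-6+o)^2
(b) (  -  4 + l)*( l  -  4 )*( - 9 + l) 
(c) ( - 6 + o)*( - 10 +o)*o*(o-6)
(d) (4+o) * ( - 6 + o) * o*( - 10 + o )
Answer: c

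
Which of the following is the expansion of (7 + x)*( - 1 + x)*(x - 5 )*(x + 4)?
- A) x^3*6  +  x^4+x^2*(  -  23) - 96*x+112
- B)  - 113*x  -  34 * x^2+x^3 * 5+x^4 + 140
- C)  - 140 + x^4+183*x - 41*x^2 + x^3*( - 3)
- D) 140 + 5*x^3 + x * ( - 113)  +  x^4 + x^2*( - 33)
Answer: D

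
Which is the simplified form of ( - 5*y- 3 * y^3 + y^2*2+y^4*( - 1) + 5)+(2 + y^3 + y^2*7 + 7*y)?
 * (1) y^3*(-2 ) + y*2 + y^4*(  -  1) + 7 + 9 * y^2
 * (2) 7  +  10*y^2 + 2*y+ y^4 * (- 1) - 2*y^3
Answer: 1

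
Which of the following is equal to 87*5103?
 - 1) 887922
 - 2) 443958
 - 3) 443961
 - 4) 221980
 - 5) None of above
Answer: 3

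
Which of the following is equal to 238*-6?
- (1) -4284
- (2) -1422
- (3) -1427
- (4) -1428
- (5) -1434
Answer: 4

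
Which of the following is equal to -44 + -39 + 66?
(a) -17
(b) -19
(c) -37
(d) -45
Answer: a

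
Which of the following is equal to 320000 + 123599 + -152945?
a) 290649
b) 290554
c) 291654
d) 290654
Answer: d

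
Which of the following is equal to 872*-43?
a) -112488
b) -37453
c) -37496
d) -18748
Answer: c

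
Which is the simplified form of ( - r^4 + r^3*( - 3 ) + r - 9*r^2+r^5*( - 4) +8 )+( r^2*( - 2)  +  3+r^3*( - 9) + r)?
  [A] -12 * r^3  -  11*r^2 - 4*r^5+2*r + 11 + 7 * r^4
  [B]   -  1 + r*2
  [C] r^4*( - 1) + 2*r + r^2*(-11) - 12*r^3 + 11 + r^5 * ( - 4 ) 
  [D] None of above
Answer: C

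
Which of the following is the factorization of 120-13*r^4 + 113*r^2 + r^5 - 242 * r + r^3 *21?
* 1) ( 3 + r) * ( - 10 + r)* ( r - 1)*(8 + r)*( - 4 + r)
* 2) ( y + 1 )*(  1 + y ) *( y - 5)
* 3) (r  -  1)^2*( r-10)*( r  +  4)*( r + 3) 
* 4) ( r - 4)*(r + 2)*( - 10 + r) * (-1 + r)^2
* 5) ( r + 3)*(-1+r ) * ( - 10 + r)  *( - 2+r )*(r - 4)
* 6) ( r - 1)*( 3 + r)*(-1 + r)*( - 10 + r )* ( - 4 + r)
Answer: 6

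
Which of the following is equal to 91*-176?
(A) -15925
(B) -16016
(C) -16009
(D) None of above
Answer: B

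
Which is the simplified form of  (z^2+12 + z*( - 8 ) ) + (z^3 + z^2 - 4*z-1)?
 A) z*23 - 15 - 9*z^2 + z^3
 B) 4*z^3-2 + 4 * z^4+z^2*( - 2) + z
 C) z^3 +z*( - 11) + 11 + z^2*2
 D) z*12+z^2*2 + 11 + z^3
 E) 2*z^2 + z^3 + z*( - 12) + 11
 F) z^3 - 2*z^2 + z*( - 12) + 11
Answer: E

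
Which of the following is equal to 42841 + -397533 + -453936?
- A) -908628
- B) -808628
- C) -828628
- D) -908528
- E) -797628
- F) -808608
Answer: B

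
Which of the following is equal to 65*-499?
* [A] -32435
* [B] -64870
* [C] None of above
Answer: A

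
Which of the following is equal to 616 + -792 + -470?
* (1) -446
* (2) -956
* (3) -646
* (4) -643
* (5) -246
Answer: 3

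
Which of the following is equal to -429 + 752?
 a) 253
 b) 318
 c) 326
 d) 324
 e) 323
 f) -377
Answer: e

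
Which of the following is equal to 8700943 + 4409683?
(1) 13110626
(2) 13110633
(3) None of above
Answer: 1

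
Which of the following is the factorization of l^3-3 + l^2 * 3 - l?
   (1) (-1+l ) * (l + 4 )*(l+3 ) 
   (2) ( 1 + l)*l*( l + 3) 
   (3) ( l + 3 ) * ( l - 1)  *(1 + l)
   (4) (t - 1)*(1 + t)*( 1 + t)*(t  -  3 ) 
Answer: 3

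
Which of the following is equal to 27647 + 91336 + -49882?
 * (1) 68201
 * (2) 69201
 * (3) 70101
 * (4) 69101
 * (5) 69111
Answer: 4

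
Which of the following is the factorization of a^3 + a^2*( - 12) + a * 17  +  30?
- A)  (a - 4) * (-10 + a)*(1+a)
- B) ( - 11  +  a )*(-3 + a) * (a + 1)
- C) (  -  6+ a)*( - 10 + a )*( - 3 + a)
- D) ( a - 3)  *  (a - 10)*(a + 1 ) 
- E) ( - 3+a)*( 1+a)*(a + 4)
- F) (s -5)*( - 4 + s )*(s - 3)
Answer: D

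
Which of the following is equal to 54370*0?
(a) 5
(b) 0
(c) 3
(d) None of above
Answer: b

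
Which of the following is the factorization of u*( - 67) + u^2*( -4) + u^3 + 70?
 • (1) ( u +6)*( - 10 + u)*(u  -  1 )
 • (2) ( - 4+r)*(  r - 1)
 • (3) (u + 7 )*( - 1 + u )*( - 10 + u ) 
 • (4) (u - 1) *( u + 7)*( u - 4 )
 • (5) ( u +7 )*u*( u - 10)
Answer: 3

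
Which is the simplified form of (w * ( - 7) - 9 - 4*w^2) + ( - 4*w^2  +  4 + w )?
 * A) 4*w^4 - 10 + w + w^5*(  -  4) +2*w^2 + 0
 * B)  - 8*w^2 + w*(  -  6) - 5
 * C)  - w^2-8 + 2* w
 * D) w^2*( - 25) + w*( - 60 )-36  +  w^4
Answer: B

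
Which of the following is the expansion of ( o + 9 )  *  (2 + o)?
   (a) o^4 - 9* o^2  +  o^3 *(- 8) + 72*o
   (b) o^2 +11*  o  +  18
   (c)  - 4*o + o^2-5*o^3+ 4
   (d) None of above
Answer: b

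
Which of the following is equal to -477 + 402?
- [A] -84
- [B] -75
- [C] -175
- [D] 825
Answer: B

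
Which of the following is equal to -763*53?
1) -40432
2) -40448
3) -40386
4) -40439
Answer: 4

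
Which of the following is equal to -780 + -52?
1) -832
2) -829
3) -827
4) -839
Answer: 1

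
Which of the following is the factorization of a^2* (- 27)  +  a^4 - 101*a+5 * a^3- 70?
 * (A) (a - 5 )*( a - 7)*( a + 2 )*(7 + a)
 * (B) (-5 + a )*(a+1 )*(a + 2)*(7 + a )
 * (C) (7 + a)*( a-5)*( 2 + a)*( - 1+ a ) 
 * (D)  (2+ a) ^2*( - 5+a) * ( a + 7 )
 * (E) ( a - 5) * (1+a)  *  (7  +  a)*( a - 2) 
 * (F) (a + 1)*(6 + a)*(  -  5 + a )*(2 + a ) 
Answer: B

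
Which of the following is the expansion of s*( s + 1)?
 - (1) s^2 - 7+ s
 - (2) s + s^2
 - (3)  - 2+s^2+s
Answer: 2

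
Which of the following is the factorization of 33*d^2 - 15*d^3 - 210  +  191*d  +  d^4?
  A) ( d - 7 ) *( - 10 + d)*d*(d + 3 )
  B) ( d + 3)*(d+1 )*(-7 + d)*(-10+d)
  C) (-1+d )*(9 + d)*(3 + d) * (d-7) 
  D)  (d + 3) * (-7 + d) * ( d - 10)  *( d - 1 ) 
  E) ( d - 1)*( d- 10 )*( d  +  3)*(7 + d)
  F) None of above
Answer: D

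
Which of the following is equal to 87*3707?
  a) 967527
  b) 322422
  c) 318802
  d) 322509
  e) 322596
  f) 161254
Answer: d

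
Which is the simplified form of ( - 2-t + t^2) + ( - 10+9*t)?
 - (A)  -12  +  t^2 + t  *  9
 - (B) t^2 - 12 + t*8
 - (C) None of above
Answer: B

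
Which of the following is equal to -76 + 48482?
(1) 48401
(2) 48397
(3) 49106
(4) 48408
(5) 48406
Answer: 5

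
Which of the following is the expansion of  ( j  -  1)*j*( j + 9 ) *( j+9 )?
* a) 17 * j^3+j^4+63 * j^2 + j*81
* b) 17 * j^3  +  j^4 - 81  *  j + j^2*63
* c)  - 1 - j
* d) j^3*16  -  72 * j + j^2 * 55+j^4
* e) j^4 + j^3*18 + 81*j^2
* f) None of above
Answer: b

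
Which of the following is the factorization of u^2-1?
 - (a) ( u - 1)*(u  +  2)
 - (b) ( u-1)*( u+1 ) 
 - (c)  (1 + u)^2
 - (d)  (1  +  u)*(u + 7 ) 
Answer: b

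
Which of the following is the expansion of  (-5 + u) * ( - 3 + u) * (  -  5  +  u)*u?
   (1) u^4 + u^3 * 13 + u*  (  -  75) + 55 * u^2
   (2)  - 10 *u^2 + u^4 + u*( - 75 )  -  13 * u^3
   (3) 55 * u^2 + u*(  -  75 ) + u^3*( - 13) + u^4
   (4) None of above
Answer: 3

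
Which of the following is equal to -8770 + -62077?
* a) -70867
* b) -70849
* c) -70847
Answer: c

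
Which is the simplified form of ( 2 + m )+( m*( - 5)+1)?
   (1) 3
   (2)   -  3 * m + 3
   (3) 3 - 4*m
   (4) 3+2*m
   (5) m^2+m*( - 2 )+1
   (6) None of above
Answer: 3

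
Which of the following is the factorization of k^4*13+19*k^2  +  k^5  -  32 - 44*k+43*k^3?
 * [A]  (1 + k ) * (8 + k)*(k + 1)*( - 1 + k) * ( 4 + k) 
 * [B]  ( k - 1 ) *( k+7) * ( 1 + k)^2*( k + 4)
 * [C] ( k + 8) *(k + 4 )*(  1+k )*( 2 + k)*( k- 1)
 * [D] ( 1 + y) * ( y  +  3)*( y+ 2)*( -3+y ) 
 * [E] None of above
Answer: A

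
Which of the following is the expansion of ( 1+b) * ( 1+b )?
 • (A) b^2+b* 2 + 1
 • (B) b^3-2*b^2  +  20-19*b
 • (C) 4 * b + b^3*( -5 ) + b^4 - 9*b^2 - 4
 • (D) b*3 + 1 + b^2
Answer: A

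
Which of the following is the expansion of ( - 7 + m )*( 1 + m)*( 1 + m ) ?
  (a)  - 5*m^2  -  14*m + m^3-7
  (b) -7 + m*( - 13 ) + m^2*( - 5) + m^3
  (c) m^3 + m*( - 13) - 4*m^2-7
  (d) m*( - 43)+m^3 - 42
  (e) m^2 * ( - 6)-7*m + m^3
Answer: b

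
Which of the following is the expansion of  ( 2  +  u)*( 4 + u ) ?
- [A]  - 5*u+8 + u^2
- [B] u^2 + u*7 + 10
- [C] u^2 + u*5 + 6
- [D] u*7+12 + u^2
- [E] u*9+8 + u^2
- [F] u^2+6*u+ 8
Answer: F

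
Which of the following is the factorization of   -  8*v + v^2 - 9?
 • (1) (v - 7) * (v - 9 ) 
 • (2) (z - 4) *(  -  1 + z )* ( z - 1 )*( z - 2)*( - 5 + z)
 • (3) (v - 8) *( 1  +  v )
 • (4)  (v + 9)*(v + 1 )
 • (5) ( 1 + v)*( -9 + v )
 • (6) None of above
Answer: 5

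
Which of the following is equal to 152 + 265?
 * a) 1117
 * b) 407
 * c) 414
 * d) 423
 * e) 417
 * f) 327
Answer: e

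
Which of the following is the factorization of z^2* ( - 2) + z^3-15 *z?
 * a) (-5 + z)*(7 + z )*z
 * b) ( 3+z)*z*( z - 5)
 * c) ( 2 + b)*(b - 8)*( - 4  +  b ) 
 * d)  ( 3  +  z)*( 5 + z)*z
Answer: b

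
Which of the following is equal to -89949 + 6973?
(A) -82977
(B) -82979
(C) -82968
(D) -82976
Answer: D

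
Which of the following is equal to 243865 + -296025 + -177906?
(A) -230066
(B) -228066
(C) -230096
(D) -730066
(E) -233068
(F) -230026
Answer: A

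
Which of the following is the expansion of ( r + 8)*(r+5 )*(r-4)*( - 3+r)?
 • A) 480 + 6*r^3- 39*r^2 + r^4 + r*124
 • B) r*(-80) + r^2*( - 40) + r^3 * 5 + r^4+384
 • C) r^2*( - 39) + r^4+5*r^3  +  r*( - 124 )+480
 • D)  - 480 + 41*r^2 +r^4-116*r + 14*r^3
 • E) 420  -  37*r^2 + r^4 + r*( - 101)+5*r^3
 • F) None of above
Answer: F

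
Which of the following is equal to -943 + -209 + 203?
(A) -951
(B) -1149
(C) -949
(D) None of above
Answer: C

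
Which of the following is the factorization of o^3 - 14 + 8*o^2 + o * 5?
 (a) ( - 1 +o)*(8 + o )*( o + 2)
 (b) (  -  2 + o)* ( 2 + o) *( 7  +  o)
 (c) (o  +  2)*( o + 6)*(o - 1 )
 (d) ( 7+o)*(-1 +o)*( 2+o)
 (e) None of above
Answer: d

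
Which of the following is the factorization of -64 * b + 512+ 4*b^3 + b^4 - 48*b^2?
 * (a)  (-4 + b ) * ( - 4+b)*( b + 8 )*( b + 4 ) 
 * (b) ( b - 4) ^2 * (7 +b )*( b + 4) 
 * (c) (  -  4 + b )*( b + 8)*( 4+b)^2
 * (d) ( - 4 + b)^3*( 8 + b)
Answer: a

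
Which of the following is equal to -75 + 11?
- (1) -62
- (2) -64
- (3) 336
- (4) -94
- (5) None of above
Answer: 2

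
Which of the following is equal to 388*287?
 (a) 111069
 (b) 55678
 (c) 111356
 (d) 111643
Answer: c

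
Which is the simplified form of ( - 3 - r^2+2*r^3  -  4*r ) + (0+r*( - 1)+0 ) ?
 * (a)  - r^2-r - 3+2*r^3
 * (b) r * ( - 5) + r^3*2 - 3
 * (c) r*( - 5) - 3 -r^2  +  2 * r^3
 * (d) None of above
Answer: c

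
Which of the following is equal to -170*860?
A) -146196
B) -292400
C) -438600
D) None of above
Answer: D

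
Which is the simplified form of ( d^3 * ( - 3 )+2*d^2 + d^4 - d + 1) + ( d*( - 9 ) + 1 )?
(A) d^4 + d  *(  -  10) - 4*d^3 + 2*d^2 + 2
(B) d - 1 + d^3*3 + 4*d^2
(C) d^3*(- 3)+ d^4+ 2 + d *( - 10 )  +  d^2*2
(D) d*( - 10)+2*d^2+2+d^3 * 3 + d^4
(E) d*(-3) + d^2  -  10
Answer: C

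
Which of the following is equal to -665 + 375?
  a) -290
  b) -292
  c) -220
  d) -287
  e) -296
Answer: a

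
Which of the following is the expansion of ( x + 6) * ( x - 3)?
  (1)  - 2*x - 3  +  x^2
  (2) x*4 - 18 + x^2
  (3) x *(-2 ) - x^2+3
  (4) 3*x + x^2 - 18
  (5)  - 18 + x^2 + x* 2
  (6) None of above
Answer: 4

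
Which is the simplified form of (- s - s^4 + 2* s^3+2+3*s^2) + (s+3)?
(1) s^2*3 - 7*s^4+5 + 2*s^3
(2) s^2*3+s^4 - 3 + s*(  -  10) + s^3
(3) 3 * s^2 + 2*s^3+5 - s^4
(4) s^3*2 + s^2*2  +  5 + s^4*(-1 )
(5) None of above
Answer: 3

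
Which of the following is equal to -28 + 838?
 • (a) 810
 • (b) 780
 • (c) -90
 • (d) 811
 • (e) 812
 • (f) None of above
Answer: a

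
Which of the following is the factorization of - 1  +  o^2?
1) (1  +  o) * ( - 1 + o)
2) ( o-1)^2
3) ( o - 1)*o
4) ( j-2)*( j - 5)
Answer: 1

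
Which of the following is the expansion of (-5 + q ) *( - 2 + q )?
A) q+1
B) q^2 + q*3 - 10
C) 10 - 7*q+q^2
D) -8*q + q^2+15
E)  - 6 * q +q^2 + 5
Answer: C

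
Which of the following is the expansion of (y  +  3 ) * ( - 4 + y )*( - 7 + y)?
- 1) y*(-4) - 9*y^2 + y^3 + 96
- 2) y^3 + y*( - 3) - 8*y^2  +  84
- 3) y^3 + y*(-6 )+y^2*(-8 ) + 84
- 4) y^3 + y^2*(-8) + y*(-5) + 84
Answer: 4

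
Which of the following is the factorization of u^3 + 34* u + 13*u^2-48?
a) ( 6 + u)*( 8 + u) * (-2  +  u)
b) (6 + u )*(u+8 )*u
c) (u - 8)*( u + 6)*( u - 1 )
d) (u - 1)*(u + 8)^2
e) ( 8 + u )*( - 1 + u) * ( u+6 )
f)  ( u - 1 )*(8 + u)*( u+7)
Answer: e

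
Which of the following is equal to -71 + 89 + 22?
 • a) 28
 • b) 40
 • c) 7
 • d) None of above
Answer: b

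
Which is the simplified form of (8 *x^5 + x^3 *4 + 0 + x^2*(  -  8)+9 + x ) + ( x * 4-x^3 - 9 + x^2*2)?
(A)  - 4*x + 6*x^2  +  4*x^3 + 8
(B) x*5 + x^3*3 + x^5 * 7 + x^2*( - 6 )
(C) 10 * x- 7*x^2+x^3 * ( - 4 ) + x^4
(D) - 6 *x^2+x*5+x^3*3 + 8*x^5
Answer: D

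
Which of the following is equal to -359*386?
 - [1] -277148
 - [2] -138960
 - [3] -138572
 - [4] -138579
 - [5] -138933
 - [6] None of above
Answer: 6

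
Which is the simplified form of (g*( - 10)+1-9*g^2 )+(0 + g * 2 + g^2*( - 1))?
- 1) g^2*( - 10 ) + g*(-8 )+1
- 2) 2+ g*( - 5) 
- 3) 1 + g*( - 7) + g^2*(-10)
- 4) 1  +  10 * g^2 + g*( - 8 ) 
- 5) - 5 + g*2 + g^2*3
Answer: 1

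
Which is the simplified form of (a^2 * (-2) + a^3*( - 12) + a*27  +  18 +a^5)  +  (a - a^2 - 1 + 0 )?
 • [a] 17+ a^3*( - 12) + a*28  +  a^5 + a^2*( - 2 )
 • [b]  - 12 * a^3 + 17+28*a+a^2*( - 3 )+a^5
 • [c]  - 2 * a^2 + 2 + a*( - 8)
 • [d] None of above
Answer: b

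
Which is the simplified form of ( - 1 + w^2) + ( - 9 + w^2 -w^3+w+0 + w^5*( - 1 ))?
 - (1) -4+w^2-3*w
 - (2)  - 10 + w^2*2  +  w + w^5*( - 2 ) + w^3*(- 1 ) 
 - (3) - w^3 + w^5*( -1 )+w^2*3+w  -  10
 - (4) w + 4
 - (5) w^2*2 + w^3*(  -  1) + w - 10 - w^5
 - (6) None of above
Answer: 5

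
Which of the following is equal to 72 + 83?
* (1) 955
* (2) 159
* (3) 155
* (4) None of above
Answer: 3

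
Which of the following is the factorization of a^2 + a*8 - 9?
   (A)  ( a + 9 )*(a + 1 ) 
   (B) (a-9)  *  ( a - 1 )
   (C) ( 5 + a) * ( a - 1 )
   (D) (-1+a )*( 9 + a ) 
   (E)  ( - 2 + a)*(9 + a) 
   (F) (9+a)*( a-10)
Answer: D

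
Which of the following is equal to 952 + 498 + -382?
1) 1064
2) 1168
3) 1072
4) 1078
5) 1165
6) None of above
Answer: 6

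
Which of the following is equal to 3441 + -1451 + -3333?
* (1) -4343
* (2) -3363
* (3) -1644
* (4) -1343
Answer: 4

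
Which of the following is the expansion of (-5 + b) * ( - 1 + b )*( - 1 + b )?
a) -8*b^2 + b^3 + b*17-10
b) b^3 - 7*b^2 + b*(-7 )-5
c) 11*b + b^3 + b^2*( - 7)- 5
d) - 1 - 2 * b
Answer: c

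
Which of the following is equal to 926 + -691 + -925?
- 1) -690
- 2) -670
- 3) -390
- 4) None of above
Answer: 1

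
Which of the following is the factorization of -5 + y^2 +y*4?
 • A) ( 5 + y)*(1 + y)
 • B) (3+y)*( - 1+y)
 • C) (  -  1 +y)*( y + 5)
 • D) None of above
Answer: C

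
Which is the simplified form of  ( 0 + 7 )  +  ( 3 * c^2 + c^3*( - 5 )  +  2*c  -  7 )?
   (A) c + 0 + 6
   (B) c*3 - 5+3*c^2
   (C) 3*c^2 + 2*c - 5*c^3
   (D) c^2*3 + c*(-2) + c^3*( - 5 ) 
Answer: C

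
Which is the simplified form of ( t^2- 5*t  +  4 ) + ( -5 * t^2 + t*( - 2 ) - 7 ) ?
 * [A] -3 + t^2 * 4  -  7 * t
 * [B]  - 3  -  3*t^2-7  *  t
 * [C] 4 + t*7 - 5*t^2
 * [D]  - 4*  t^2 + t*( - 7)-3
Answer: D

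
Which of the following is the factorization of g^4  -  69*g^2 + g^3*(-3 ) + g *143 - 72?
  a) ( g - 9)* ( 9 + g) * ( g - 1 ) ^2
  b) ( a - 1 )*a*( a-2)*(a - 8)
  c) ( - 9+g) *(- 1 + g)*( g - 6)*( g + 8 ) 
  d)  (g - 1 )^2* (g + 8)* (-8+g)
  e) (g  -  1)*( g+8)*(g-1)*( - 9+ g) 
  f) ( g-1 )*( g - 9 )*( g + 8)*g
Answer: e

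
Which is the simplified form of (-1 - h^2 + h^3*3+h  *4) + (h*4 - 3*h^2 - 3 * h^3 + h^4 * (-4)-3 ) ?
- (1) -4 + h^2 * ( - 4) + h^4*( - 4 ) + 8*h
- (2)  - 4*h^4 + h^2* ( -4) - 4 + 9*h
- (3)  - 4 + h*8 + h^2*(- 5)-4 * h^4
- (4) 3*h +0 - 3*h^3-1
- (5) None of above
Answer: 1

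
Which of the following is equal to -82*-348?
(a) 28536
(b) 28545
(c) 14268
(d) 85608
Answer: a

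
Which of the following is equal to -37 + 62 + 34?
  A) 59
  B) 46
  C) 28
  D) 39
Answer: A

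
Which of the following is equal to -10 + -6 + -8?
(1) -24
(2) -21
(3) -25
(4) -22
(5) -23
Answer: 1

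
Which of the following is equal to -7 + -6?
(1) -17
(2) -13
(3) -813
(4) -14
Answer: 2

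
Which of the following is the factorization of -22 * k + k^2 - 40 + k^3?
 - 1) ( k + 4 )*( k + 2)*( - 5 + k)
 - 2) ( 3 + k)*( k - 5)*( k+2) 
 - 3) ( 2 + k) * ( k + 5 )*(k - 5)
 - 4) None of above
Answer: 1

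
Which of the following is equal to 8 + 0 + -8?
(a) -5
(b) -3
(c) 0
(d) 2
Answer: c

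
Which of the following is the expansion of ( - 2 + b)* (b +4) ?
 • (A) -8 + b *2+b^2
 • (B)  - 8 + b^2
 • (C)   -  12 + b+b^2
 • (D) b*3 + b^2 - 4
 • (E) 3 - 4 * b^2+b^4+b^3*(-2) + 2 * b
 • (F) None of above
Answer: A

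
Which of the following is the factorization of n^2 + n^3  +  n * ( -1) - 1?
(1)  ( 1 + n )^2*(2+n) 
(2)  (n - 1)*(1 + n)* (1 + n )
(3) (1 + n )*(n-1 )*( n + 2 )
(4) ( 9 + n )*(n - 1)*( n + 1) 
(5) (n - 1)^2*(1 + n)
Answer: 2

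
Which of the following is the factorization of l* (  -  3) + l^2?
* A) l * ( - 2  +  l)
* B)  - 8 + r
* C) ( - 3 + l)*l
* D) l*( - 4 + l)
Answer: C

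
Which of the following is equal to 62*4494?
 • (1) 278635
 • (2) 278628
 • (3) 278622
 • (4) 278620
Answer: 2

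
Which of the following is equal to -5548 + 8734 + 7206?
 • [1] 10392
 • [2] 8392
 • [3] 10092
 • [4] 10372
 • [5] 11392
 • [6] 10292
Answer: 1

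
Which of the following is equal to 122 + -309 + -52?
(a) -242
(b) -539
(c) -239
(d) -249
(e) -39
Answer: c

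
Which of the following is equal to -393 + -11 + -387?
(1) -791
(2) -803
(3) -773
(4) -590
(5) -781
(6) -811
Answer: 1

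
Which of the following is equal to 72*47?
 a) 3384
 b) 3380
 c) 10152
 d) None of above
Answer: a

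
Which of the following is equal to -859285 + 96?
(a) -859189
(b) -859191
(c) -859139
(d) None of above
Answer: a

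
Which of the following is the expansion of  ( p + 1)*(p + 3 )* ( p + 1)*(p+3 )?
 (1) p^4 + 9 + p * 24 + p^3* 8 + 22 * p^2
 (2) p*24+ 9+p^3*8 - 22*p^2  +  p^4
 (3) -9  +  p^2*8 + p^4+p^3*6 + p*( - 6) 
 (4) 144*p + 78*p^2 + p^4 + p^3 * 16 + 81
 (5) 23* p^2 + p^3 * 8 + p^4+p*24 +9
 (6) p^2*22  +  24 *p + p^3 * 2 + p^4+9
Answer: 1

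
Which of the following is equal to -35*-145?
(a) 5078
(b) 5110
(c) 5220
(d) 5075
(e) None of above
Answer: d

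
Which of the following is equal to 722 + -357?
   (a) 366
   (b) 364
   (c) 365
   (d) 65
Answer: c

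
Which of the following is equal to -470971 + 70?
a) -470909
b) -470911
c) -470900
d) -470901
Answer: d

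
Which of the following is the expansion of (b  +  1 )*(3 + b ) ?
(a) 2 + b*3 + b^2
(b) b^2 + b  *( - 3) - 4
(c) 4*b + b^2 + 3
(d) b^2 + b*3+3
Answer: c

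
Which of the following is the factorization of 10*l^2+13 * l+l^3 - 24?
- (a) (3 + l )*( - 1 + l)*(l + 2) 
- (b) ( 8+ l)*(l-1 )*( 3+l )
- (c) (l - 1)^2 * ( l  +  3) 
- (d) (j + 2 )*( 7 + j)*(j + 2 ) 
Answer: b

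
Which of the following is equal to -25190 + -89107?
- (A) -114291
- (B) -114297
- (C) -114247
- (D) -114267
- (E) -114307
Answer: B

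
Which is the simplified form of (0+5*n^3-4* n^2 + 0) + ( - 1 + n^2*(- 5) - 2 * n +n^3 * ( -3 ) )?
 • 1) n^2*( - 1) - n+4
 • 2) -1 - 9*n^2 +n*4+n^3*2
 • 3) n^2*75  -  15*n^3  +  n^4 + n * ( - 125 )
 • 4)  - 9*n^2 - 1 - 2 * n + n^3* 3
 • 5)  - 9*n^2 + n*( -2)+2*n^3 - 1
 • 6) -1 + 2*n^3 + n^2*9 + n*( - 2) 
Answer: 5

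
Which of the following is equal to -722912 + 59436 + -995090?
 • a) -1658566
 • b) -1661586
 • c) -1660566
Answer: a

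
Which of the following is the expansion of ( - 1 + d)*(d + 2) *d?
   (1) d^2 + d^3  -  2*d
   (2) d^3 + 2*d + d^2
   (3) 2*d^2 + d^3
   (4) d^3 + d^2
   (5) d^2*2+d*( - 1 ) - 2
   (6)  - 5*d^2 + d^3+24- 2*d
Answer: 1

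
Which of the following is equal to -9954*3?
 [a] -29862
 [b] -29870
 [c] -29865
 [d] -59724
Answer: a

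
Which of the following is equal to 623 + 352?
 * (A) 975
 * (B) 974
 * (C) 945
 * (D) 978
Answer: A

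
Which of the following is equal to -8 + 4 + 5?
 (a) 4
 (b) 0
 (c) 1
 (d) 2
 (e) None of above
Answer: c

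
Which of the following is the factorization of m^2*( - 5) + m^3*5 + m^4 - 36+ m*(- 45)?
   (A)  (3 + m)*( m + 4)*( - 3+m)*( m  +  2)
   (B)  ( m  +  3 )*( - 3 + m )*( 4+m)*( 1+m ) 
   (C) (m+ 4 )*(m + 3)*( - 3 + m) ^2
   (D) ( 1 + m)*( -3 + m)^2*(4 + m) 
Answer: B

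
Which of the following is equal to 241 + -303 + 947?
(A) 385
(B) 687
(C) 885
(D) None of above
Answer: C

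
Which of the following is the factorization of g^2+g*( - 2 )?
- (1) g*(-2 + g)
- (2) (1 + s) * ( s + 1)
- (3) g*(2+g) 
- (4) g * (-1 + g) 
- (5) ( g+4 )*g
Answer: 1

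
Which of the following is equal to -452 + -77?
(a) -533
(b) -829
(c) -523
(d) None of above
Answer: d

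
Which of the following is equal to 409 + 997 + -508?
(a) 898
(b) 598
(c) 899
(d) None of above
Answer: a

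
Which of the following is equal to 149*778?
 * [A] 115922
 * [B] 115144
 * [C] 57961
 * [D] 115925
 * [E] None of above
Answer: A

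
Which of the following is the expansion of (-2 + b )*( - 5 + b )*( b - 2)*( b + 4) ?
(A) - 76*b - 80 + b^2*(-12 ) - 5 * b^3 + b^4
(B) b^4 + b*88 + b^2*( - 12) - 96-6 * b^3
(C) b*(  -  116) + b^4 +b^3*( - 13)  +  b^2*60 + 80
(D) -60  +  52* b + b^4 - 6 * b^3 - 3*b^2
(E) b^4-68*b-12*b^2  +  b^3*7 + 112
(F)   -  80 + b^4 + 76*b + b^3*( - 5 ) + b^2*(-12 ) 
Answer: F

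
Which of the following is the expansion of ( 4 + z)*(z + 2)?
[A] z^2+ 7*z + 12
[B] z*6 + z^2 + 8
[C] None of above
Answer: B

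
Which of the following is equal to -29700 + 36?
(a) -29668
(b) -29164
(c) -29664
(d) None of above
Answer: c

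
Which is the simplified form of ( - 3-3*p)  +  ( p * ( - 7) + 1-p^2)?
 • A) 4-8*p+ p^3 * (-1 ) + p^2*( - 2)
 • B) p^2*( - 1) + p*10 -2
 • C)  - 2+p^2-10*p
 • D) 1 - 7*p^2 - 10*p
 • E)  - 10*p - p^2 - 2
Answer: E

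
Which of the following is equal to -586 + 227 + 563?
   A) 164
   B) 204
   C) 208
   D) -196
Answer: B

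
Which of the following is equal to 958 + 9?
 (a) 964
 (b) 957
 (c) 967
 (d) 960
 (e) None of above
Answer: c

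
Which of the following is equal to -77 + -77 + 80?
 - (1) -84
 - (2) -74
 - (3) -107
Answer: 2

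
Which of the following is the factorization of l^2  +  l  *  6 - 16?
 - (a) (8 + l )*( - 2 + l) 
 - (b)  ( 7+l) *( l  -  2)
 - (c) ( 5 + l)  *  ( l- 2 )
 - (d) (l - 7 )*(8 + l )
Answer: a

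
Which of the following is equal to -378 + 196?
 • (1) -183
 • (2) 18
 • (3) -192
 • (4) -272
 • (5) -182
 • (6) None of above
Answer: 5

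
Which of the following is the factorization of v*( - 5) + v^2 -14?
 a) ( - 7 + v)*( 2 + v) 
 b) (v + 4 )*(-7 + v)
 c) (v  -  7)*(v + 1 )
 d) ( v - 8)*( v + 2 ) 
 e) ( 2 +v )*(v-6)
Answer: a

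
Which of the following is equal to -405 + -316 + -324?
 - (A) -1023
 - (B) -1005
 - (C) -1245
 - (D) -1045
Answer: D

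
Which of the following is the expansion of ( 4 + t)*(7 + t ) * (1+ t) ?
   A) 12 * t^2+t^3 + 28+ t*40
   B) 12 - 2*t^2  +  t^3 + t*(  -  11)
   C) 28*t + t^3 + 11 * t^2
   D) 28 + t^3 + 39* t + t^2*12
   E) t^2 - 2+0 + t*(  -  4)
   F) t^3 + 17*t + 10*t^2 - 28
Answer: D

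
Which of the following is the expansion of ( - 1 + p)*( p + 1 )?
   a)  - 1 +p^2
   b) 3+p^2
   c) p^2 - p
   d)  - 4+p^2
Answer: a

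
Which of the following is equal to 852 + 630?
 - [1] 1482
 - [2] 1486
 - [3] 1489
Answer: 1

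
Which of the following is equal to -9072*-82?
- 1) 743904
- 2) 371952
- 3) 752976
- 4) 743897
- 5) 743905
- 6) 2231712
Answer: 1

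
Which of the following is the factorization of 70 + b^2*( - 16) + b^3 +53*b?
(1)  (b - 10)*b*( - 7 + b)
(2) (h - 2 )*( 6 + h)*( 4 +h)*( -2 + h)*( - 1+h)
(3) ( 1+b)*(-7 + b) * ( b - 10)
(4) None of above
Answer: 3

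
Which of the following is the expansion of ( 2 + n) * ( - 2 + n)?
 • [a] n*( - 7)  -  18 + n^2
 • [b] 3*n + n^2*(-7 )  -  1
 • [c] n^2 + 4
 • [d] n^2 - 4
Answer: d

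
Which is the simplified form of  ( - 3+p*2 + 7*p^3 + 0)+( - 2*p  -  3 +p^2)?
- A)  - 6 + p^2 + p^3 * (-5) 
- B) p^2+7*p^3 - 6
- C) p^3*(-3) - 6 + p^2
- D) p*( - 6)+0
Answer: B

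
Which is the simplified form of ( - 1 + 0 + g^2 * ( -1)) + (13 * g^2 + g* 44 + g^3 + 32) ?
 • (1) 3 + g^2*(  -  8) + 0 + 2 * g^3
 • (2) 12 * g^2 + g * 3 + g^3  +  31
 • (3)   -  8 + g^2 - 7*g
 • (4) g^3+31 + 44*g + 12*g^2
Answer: 4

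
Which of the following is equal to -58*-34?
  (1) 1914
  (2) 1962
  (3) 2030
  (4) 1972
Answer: 4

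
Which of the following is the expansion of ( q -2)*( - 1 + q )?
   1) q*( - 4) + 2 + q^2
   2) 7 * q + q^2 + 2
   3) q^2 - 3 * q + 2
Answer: 3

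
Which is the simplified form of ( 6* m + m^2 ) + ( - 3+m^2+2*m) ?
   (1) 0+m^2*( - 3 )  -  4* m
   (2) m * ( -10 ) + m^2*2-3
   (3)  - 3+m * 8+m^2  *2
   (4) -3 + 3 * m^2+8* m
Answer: 3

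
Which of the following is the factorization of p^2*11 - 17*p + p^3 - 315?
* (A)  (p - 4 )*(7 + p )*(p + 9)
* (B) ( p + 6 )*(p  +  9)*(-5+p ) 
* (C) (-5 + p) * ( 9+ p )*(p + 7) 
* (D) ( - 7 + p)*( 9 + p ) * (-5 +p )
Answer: C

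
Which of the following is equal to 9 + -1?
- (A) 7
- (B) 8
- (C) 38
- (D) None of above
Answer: B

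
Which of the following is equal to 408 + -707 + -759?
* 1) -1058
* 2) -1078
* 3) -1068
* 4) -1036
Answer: 1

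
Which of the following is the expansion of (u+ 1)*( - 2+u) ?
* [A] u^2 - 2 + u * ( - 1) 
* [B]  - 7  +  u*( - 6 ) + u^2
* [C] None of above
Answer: A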